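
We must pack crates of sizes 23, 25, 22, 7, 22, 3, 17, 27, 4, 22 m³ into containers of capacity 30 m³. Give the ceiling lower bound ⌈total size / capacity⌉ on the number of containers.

Total size = 23 + 25 + 22 + 7 + 22 + 3 + 17 + 27 + 4 + 22 = 172 m³.
⌈172 / 30⌉ = 6.

6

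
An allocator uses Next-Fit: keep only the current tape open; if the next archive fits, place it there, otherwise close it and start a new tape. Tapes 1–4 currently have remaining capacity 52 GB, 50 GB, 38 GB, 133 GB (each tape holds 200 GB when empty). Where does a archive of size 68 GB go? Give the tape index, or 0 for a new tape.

4

Next-Fit only looks at tape 4, which has 133 GB free.
68 GB fits there.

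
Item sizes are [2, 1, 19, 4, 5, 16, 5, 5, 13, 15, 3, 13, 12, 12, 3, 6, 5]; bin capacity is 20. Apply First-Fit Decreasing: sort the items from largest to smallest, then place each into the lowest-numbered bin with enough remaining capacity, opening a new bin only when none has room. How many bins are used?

7 bins

Sorted descending: 19, 16, 15, 13, 13, 12, 12, 6, 5, 5, 5, 5, 4, 3, 3, 2, 1.
Put 19 in bin 1; 1 remain.
Put 16 in bin 2; 4 remain.
Put 15 in bin 3; 5 remain.
Put 13 in bin 4; 7 remain.
Put 13 in bin 5; 7 remain.
Put 12 in bin 6; 8 remain.
Put 12 in bin 7; 8 remain.
Put 6 in bin 4; 1 remain.
Put 5 in bin 3; 0 remain.
Put 5 in bin 5; 2 remain.
Put 5 in bin 6; 3 remain.
Put 5 in bin 7; 3 remain.
Put 4 in bin 2; 0 remain.
Put 3 in bin 6; 0 remain.
Put 3 in bin 7; 0 remain.
Put 2 in bin 5; 0 remain.
Put 1 in bin 1; 0 remain.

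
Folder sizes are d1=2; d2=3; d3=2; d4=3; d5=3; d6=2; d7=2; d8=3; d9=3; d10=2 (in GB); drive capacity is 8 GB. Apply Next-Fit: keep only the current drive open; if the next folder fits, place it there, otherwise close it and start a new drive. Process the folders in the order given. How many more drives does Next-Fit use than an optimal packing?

0

Next-Fit: [2,3,2] [3,3,2] [2,3,3] [2] → 4 drives.
Total size 25 GB; any packing needs at least ⌈25/8⌉ = 4 drives.
So 4 is already optimal.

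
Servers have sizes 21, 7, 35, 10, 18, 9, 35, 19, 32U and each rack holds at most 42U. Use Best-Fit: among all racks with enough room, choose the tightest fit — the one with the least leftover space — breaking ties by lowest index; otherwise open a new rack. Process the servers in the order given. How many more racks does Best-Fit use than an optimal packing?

1

Best-Fit: [21,7,10] [35] [18,9] [35] [19] [32] → 6 racks.
Total size 186U; any packing needs at least ⌈186/42⌉ = 5 racks.
An optimal packing achieves that bound: [35,7] [35] [32,10] [21,19] [18,9] → 5 racks.
Excess: 6 − 5 = 1.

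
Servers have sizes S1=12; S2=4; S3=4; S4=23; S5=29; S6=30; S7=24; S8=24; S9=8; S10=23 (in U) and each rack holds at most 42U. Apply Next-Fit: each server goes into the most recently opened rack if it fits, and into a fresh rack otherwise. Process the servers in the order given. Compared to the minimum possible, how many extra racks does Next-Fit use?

1

Next-Fit: [12,4,4] [23] [29] [30] [24] [24,8] [23] → 7 racks.
6 servers exceed 21U (half the capacity), and no two of those can share a rack, so at least 6 racks are needed.
An optimal packing achieves that bound: [30,12] [29,8,4] [24,4] [24] [23] [23] → 6 racks.
Excess: 7 − 6 = 1.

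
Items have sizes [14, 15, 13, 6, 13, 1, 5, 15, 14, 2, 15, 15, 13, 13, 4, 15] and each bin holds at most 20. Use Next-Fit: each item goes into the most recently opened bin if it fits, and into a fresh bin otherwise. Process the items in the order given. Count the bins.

11

Put 14 in bin 1; 6 remain.
Put 15 in bin 2; 5 remain.
Put 13 in bin 3; 7 remain.
Put 6 in bin 3; 1 remain.
Put 13 in bin 4; 7 remain.
Put 1 in bin 4; 6 remain.
Put 5 in bin 4; 1 remain.
Put 15 in bin 5; 5 remain.
Put 14 in bin 6; 6 remain.
Put 2 in bin 6; 4 remain.
Put 15 in bin 7; 5 remain.
Put 15 in bin 8; 5 remain.
Put 13 in bin 9; 7 remain.
Put 13 in bin 10; 7 remain.
Put 4 in bin 10; 3 remain.
Put 15 in bin 11; 5 remain.
Final bins: [14] [15] [13,6] [13,1,5] [15] [14,2] [15] [15] [13] [13,4] [15].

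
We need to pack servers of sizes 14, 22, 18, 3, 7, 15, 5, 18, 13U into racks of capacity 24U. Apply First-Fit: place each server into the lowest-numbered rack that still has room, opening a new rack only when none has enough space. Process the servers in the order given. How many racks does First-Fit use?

Put 14U in rack 1; 10U remain.
Put 22U in rack 2; 2U remain.
Put 18U in rack 3; 6U remain.
Put 3U in rack 1; 7U remain.
Put 7U in rack 1; 0U remain.
Put 15U in rack 4; 9U remain.
Put 5U in rack 3; 1U remain.
Put 18U in rack 5; 6U remain.
Put 13U in rack 6; 11U remain.

6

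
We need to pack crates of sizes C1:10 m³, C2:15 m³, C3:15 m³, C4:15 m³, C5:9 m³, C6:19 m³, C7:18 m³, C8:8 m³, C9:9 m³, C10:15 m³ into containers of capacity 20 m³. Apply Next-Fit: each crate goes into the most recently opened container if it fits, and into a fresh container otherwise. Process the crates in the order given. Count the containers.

9

C1 (10 m³) → container 1 (remaining 10 m³)
C2 (15 m³) → container 2 (remaining 5 m³)
C3 (15 m³) → container 3 (remaining 5 m³)
C4 (15 m³) → container 4 (remaining 5 m³)
C5 (9 m³) → container 5 (remaining 11 m³)
C6 (19 m³) → container 6 (remaining 1 m³)
C7 (18 m³) → container 7 (remaining 2 m³)
C8 (8 m³) → container 8 (remaining 12 m³)
C9 (9 m³) → container 8 (remaining 3 m³)
C10 (15 m³) → container 9 (remaining 5 m³)
Final containers: [10] [15] [15] [15] [9] [19] [18] [8,9] [15].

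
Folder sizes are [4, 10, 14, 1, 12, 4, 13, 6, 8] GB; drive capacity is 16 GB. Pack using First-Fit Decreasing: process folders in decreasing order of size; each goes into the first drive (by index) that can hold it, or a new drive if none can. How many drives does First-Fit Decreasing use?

5 drives

Sorted descending: 14, 13, 12, 10, 8, 6, 4, 4, 1.
drive 1: place 14 GB, 2 GB left
drive 2: place 13 GB, 3 GB left
drive 3: place 12 GB, 4 GB left
drive 4: place 10 GB, 6 GB left
drive 5: place 8 GB, 8 GB left
drive 4: place 6 GB, 0 GB left
drive 3: place 4 GB, 0 GB left
drive 5: place 4 GB, 4 GB left
drive 1: place 1 GB, 1 GB left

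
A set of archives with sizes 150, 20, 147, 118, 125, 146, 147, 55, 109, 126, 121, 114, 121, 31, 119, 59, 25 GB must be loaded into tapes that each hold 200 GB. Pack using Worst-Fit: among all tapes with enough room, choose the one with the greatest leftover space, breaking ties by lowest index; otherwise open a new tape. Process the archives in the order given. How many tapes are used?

12 tapes

Put 150 GB in tape 1; 50 GB remain.
Put 20 GB in tape 1; 30 GB remain.
Put 147 GB in tape 2; 53 GB remain.
Put 118 GB in tape 3; 82 GB remain.
Put 125 GB in tape 4; 75 GB remain.
Put 146 GB in tape 5; 54 GB remain.
Put 147 GB in tape 6; 53 GB remain.
Put 55 GB in tape 3; 27 GB remain.
Put 109 GB in tape 7; 91 GB remain.
Put 126 GB in tape 8; 74 GB remain.
Put 121 GB in tape 9; 79 GB remain.
Put 114 GB in tape 10; 86 GB remain.
Put 121 GB in tape 11; 79 GB remain.
Put 31 GB in tape 7; 60 GB remain.
Put 119 GB in tape 12; 81 GB remain.
Put 59 GB in tape 10; 27 GB remain.
Put 25 GB in tape 12; 56 GB remain.
Final tapes: [150,20] [147] [118,55] [125] [146] [147] [109,31] [126] [121] [114,59] [121] [119,25].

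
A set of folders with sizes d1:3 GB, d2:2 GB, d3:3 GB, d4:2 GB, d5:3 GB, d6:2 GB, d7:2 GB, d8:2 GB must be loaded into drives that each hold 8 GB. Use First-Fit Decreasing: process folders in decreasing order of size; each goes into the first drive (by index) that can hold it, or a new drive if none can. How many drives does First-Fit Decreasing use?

Sorted descending: 3, 3, 3, 2, 2, 2, 2, 2.
Put 3 GB in drive 1; 5 GB remain.
Put 3 GB in drive 1; 2 GB remain.
Put 3 GB in drive 2; 5 GB remain.
Put 2 GB in drive 1; 0 GB remain.
Put 2 GB in drive 2; 3 GB remain.
Put 2 GB in drive 2; 1 GB remain.
Put 2 GB in drive 3; 6 GB remain.
Put 2 GB in drive 3; 4 GB remain.

3 drives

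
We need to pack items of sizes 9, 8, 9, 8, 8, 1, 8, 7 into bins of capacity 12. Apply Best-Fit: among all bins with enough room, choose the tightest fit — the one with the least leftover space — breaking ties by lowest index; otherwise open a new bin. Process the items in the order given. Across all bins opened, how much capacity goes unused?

26

Put 9 in bin 1; 3 remain.
Put 8 in bin 2; 4 remain.
Put 9 in bin 3; 3 remain.
Put 8 in bin 4; 4 remain.
Put 8 in bin 5; 4 remain.
Put 1 in bin 1; 2 remain.
Put 8 in bin 6; 4 remain.
Put 7 in bin 7; 5 remain.
7 bins × 12 = 84; used 58; unused 26.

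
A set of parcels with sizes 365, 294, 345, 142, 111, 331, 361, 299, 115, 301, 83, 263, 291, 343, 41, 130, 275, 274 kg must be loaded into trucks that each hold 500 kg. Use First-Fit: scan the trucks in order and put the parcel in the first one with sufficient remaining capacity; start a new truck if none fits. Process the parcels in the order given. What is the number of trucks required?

12 trucks

truck 1: place 365 kg, 135 kg left
truck 2: place 294 kg, 206 kg left
truck 3: place 345 kg, 155 kg left
truck 2: place 142 kg, 64 kg left
truck 1: place 111 kg, 24 kg left
truck 4: place 331 kg, 169 kg left
truck 5: place 361 kg, 139 kg left
truck 6: place 299 kg, 201 kg left
truck 3: place 115 kg, 40 kg left
truck 7: place 301 kg, 199 kg left
truck 4: place 83 kg, 86 kg left
truck 8: place 263 kg, 237 kg left
truck 9: place 291 kg, 209 kg left
truck 10: place 343 kg, 157 kg left
truck 2: place 41 kg, 23 kg left
truck 5: place 130 kg, 9 kg left
truck 11: place 275 kg, 225 kg left
truck 12: place 274 kg, 226 kg left
Final trucks: [365,111] [294,142,41] [345,115] [331,83] [361,130] [299] [301] [263] [291] [343] [275] [274].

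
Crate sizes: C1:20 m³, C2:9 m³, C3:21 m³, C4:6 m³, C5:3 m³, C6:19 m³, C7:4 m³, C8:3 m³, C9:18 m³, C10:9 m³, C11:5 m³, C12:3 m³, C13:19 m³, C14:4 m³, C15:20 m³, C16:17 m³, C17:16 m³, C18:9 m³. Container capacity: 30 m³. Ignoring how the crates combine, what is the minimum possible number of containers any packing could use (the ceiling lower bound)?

7

Total size = 20 + 9 + 21 + 6 + 3 + 19 + 4 + 3 + 18 + 9 + 5 + 3 + 19 + 4 + 20 + 17 + 16 + 9 = 205 m³.
⌈205 / 30⌉ = 7.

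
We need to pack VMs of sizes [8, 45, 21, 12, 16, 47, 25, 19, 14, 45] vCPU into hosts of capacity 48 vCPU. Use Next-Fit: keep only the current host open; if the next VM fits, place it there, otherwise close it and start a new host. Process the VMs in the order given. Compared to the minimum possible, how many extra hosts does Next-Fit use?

2

Next-Fit: [8] [45] [21,12] [16] [47] [25,19] [14] [45] → 8 hosts.
Total size 252 vCPU; any packing needs at least ⌈252/48⌉ = 6 hosts.
An optimal packing achieves that bound: [47] [45] [45] [25,21] [19,16,12] [14,8] → 6 hosts.
Excess: 8 − 6 = 2.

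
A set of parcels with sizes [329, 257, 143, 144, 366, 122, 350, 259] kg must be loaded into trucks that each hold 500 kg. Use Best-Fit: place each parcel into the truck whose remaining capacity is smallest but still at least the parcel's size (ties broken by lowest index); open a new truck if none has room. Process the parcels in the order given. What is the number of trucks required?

5

329 kg → truck 1 (remaining 171 kg)
257 kg → truck 2 (remaining 243 kg)
143 kg → truck 1 (remaining 28 kg)
144 kg → truck 2 (remaining 99 kg)
366 kg → truck 3 (remaining 134 kg)
122 kg → truck 3 (remaining 12 kg)
350 kg → truck 4 (remaining 150 kg)
259 kg → truck 5 (remaining 241 kg)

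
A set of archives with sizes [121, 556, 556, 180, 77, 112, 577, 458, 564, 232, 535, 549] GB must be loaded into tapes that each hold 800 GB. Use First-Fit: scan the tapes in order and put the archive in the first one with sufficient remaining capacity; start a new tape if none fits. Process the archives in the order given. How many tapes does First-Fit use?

7

tape 1: place 121 GB, 679 GB left
tape 1: place 556 GB, 123 GB left
tape 2: place 556 GB, 244 GB left
tape 2: place 180 GB, 64 GB left
tape 1: place 77 GB, 46 GB left
tape 3: place 112 GB, 688 GB left
tape 3: place 577 GB, 111 GB left
tape 4: place 458 GB, 342 GB left
tape 5: place 564 GB, 236 GB left
tape 4: place 232 GB, 110 GB left
tape 6: place 535 GB, 265 GB left
tape 7: place 549 GB, 251 GB left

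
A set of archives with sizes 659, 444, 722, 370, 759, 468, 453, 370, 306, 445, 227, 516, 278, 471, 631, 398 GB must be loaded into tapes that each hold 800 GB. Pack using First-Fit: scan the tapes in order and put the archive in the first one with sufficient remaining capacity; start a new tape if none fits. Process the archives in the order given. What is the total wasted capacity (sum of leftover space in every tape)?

2083

tape 1: place 659 GB, 141 GB left
tape 2: place 444 GB, 356 GB left
tape 3: place 722 GB, 78 GB left
tape 4: place 370 GB, 430 GB left
tape 5: place 759 GB, 41 GB left
tape 6: place 468 GB, 332 GB left
tape 7: place 453 GB, 347 GB left
tape 4: place 370 GB, 60 GB left
tape 2: place 306 GB, 50 GB left
tape 8: place 445 GB, 355 GB left
tape 6: place 227 GB, 105 GB left
tape 9: place 516 GB, 284 GB left
tape 7: place 278 GB, 69 GB left
tape 10: place 471 GB, 329 GB left
tape 11: place 631 GB, 169 GB left
tape 12: place 398 GB, 402 GB left
12 tapes × 800 GB = 9600 GB; used 7517 GB; unused 2083 GB.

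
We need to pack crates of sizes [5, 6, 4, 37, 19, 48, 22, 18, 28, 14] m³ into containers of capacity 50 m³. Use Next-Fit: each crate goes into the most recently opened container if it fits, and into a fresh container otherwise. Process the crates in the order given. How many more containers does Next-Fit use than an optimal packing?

1

Next-Fit: [5,6,4] [37] [19] [48] [22,18] [28,14] → 6 containers.
Total size 201 m³; any packing needs at least ⌈201/50⌉ = 5 containers.
An optimal packing achieves that bound: [48] [37,6,5] [28,22] [19,18,4] [14] → 5 containers.
Excess: 6 − 5 = 1.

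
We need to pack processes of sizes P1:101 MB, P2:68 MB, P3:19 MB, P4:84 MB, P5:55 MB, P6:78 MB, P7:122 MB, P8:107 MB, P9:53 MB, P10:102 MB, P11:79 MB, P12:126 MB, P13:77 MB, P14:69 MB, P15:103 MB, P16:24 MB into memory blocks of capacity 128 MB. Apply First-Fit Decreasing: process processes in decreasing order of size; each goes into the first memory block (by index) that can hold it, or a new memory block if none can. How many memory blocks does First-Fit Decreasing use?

12

Sorted descending: 126, 122, 107, 103, 102, 101, 84, 79, 78, 77, 69, 68, 55, 53, 24, 19.
126 MB → memory block 1 (remaining 2 MB)
122 MB → memory block 2 (remaining 6 MB)
107 MB → memory block 3 (remaining 21 MB)
103 MB → memory block 4 (remaining 25 MB)
102 MB → memory block 5 (remaining 26 MB)
101 MB → memory block 6 (remaining 27 MB)
84 MB → memory block 7 (remaining 44 MB)
79 MB → memory block 8 (remaining 49 MB)
78 MB → memory block 9 (remaining 50 MB)
77 MB → memory block 10 (remaining 51 MB)
69 MB → memory block 11 (remaining 59 MB)
68 MB → memory block 12 (remaining 60 MB)
55 MB → memory block 11 (remaining 4 MB)
53 MB → memory block 12 (remaining 7 MB)
24 MB → memory block 4 (remaining 1 MB)
19 MB → memory block 3 (remaining 2 MB)
Final memory blocks: [126] [122] [107,19] [103,24] [102] [101] [84] [79] [78] [77] [69,55] [68,53].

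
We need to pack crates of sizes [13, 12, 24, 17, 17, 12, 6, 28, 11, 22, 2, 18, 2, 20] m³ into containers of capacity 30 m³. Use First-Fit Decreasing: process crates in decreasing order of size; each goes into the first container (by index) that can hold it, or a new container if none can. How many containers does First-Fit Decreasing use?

8

Sorted descending: 28, 24, 22, 20, 18, 17, 17, 13, 12, 12, 11, 6, 2, 2.
container 1: place 28 m³, 2 m³ left
container 2: place 24 m³, 6 m³ left
container 3: place 22 m³, 8 m³ left
container 4: place 20 m³, 10 m³ left
container 5: place 18 m³, 12 m³ left
container 6: place 17 m³, 13 m³ left
container 7: place 17 m³, 13 m³ left
container 6: place 13 m³, 0 m³ left
container 5: place 12 m³, 0 m³ left
container 7: place 12 m³, 1 m³ left
container 8: place 11 m³, 19 m³ left
container 2: place 6 m³, 0 m³ left
container 1: place 2 m³, 0 m³ left
container 3: place 2 m³, 6 m³ left
Final containers: [28,2] [24,6] [22,2] [20] [18,12] [17,13] [17,12] [11].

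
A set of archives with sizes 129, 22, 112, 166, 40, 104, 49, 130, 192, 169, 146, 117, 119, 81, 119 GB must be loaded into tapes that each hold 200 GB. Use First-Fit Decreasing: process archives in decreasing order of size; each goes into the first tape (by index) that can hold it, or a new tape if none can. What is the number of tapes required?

Sorted descending: 192, 169, 166, 146, 130, 129, 119, 119, 117, 112, 104, 81, 49, 40, 22.
192 GB → tape 1 (remaining 8 GB)
169 GB → tape 2 (remaining 31 GB)
166 GB → tape 3 (remaining 34 GB)
146 GB → tape 4 (remaining 54 GB)
130 GB → tape 5 (remaining 70 GB)
129 GB → tape 6 (remaining 71 GB)
119 GB → tape 7 (remaining 81 GB)
119 GB → tape 8 (remaining 81 GB)
117 GB → tape 9 (remaining 83 GB)
112 GB → tape 10 (remaining 88 GB)
104 GB → tape 11 (remaining 96 GB)
81 GB → tape 7 (remaining 0 GB)
49 GB → tape 4 (remaining 5 GB)
40 GB → tape 5 (remaining 30 GB)
22 GB → tape 2 (remaining 9 GB)
Final tapes: [192] [169,22] [166] [146,49] [130,40] [129] [119,81] [119] [117] [112] [104].

11 tapes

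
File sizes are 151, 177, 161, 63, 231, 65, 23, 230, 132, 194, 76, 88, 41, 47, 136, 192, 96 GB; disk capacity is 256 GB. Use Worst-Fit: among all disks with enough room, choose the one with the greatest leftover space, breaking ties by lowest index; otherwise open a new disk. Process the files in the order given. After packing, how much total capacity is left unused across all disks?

457

Put 151 GB in disk 1; 105 GB remain.
Put 177 GB in disk 2; 79 GB remain.
Put 161 GB in disk 3; 95 GB remain.
Put 63 GB in disk 1; 42 GB remain.
Put 231 GB in disk 4; 25 GB remain.
Put 65 GB in disk 3; 30 GB remain.
Put 23 GB in disk 2; 56 GB remain.
Put 230 GB in disk 5; 26 GB remain.
Put 132 GB in disk 6; 124 GB remain.
Put 194 GB in disk 7; 62 GB remain.
Put 76 GB in disk 6; 48 GB remain.
Put 88 GB in disk 8; 168 GB remain.
Put 41 GB in disk 8; 127 GB remain.
Put 47 GB in disk 8; 80 GB remain.
Put 136 GB in disk 9; 120 GB remain.
Put 192 GB in disk 10; 64 GB remain.
Put 96 GB in disk 9; 24 GB remain.
10 disks × 256 GB = 2560 GB; used 2103 GB; unused 457 GB.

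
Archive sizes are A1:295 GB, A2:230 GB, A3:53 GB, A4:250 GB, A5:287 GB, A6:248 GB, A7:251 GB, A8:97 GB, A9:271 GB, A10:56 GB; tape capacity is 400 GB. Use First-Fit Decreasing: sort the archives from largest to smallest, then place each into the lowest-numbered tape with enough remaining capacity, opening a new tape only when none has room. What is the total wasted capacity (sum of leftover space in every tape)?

762

Sorted descending: 295, 287, 271, 251, 250, 248, 230, 97, 56, 53.
295 GB → tape 1 (remaining 105 GB)
287 GB → tape 2 (remaining 113 GB)
271 GB → tape 3 (remaining 129 GB)
251 GB → tape 4 (remaining 149 GB)
250 GB → tape 5 (remaining 150 GB)
248 GB → tape 6 (remaining 152 GB)
230 GB → tape 7 (remaining 170 GB)
97 GB → tape 1 (remaining 8 GB)
56 GB → tape 2 (remaining 57 GB)
53 GB → tape 2 (remaining 4 GB)
7 tapes × 400 GB = 2800 GB; used 2038 GB; unused 762 GB.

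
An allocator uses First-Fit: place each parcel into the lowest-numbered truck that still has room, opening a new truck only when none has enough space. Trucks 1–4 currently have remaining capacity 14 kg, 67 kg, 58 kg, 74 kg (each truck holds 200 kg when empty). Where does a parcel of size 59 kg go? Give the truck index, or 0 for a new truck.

Trucks with room: truck 2 (67 kg), truck 4 (74 kg).
The first with room is truck 2.

2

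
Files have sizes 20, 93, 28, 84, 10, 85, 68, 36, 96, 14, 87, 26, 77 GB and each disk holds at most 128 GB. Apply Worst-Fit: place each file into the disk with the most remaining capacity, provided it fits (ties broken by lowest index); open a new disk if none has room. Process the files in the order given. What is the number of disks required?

7

20 GB → disk 1 (remaining 108 GB)
93 GB → disk 1 (remaining 15 GB)
28 GB → disk 2 (remaining 100 GB)
84 GB → disk 2 (remaining 16 GB)
10 GB → disk 2 (remaining 6 GB)
85 GB → disk 3 (remaining 43 GB)
68 GB → disk 4 (remaining 60 GB)
36 GB → disk 4 (remaining 24 GB)
96 GB → disk 5 (remaining 32 GB)
14 GB → disk 3 (remaining 29 GB)
87 GB → disk 6 (remaining 41 GB)
26 GB → disk 6 (remaining 15 GB)
77 GB → disk 7 (remaining 51 GB)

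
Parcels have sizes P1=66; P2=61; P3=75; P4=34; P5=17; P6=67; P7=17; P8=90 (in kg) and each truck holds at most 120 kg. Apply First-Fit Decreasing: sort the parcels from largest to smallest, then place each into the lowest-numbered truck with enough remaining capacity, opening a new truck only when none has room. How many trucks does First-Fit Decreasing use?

5 trucks

Sorted descending: 90, 75, 67, 66, 61, 34, 17, 17.
truck 1: place 90 kg, 30 kg left
truck 2: place 75 kg, 45 kg left
truck 3: place 67 kg, 53 kg left
truck 4: place 66 kg, 54 kg left
truck 5: place 61 kg, 59 kg left
truck 2: place 34 kg, 11 kg left
truck 1: place 17 kg, 13 kg left
truck 3: place 17 kg, 36 kg left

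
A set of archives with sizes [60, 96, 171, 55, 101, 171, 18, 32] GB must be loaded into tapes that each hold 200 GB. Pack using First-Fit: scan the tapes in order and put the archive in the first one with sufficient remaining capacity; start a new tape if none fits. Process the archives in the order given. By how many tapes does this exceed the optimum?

First-Fit: [60,96,18] [171] [55,101,32] [171] → 4 tapes.
Total size 704 GB; any packing needs at least ⌈704/200⌉ = 4 tapes.
So 4 is already optimal.

0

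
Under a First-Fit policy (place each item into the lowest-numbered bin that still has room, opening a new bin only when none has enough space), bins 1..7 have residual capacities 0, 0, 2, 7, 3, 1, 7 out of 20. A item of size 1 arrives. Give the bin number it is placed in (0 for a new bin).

Bins with room: bin 3 (2), bin 4 (7), bin 5 (3), bin 6 (1), bin 7 (7).
The first with room is bin 3.

3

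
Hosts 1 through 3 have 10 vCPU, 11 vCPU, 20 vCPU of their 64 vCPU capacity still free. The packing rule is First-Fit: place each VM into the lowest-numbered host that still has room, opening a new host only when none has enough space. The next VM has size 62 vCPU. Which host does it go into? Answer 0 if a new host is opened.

No host has ≥ 62 vCPU free, so a new host is opened.

0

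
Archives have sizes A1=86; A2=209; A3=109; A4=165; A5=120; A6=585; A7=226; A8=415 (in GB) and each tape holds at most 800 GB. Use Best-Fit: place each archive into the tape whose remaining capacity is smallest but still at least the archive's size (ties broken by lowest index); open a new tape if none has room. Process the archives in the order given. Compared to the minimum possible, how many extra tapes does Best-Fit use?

Best-Fit: [86,209,109,165,120] [585] [226,415] → 3 tapes.
Total size 1915 GB; any packing needs at least ⌈1915/800⌉ = 3 tapes.
So 3 is already optimal.

0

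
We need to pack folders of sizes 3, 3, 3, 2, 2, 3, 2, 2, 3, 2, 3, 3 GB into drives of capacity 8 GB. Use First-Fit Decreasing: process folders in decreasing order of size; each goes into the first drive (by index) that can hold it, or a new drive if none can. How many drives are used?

Sorted descending: 3, 3, 3, 3, 3, 3, 3, 2, 2, 2, 2, 2.
Put 3 GB in drive 1; 5 GB remain.
Put 3 GB in drive 1; 2 GB remain.
Put 3 GB in drive 2; 5 GB remain.
Put 3 GB in drive 2; 2 GB remain.
Put 3 GB in drive 3; 5 GB remain.
Put 3 GB in drive 3; 2 GB remain.
Put 3 GB in drive 4; 5 GB remain.
Put 2 GB in drive 1; 0 GB remain.
Put 2 GB in drive 2; 0 GB remain.
Put 2 GB in drive 3; 0 GB remain.
Put 2 GB in drive 4; 3 GB remain.
Put 2 GB in drive 4; 1 GB remain.

4 drives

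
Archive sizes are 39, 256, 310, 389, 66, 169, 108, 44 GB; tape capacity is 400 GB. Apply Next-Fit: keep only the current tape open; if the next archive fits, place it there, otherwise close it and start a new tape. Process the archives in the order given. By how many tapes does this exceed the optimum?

Next-Fit: [39,256] [310] [389] [66,169,108,44] → 4 tapes.
Total size 1381 GB; any packing needs at least ⌈1381/400⌉ = 4 tapes.
So 4 is already optimal.

0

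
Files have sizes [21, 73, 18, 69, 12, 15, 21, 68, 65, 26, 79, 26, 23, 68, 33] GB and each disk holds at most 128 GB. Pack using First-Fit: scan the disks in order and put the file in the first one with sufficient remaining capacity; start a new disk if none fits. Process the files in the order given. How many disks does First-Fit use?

disk 1: place 21 GB, 107 GB left
disk 1: place 73 GB, 34 GB left
disk 1: place 18 GB, 16 GB left
disk 2: place 69 GB, 59 GB left
disk 1: place 12 GB, 4 GB left
disk 2: place 15 GB, 44 GB left
disk 2: place 21 GB, 23 GB left
disk 3: place 68 GB, 60 GB left
disk 4: place 65 GB, 63 GB left
disk 3: place 26 GB, 34 GB left
disk 5: place 79 GB, 49 GB left
disk 3: place 26 GB, 8 GB left
disk 2: place 23 GB, 0 GB left
disk 6: place 68 GB, 60 GB left
disk 4: place 33 GB, 30 GB left

6 disks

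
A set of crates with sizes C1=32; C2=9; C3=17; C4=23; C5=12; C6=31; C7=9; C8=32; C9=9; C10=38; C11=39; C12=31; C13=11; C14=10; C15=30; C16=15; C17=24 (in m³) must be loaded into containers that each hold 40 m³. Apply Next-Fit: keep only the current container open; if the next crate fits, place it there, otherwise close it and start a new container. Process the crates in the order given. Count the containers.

container 1: place C1 (32 m³), 8 m³ left
container 2: place C2 (9 m³), 31 m³ left
container 2: place C3 (17 m³), 14 m³ left
container 3: place C4 (23 m³), 17 m³ left
container 3: place C5 (12 m³), 5 m³ left
container 4: place C6 (31 m³), 9 m³ left
container 4: place C7 (9 m³), 0 m³ left
container 5: place C8 (32 m³), 8 m³ left
container 6: place C9 (9 m³), 31 m³ left
container 7: place C10 (38 m³), 2 m³ left
container 8: place C11 (39 m³), 1 m³ left
container 9: place C12 (31 m³), 9 m³ left
container 10: place C13 (11 m³), 29 m³ left
container 10: place C14 (10 m³), 19 m³ left
container 11: place C15 (30 m³), 10 m³ left
container 12: place C16 (15 m³), 25 m³ left
container 12: place C17 (24 m³), 1 m³ left

12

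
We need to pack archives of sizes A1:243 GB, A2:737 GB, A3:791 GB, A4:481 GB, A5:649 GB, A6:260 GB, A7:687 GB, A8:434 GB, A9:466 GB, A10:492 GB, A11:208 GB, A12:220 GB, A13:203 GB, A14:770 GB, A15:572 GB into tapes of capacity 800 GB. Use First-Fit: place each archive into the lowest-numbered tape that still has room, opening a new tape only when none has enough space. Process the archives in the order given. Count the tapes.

Put A1 (243 GB) in tape 1; 557 GB remain.
Put A2 (737 GB) in tape 2; 63 GB remain.
Put A3 (791 GB) in tape 3; 9 GB remain.
Put A4 (481 GB) in tape 1; 76 GB remain.
Put A5 (649 GB) in tape 4; 151 GB remain.
Put A6 (260 GB) in tape 5; 540 GB remain.
Put A7 (687 GB) in tape 6; 113 GB remain.
Put A8 (434 GB) in tape 5; 106 GB remain.
Put A9 (466 GB) in tape 7; 334 GB remain.
Put A10 (492 GB) in tape 8; 308 GB remain.
Put A11 (208 GB) in tape 7; 126 GB remain.
Put A12 (220 GB) in tape 8; 88 GB remain.
Put A13 (203 GB) in tape 9; 597 GB remain.
Put A14 (770 GB) in tape 10; 30 GB remain.
Put A15 (572 GB) in tape 9; 25 GB remain.

10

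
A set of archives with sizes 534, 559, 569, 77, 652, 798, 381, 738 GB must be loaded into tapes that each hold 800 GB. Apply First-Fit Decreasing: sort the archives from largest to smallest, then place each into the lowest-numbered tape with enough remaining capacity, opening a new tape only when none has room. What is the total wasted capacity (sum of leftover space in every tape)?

1292

Sorted descending: 798, 738, 652, 569, 559, 534, 381, 77.
tape 1: place 798 GB, 2 GB left
tape 2: place 738 GB, 62 GB left
tape 3: place 652 GB, 148 GB left
tape 4: place 569 GB, 231 GB left
tape 5: place 559 GB, 241 GB left
tape 6: place 534 GB, 266 GB left
tape 7: place 381 GB, 419 GB left
tape 3: place 77 GB, 71 GB left
7 tapes × 800 GB = 5600 GB; used 4308 GB; unused 1292 GB.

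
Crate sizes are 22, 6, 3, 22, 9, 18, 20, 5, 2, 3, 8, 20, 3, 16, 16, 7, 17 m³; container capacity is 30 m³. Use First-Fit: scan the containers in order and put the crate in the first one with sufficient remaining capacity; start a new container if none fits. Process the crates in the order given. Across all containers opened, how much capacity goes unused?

container 1: place 22 m³, 8 m³ left
container 1: place 6 m³, 2 m³ left
container 2: place 3 m³, 27 m³ left
container 2: place 22 m³, 5 m³ left
container 3: place 9 m³, 21 m³ left
container 3: place 18 m³, 3 m³ left
container 4: place 20 m³, 10 m³ left
container 2: place 5 m³, 0 m³ left
container 1: place 2 m³, 0 m³ left
container 3: place 3 m³, 0 m³ left
container 4: place 8 m³, 2 m³ left
container 5: place 20 m³, 10 m³ left
container 5: place 3 m³, 7 m³ left
container 6: place 16 m³, 14 m³ left
container 7: place 16 m³, 14 m³ left
container 5: place 7 m³, 0 m³ left
container 8: place 17 m³, 13 m³ left
8 containers × 30 m³ = 240 m³; used 197 m³; unused 43 m³.

43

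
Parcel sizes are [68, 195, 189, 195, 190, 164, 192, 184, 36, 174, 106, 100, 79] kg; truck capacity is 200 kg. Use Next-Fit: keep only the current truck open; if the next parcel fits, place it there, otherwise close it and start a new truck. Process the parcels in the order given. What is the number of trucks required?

12

Put 68 kg in truck 1; 132 kg remain.
Put 195 kg in truck 2; 5 kg remain.
Put 189 kg in truck 3; 11 kg remain.
Put 195 kg in truck 4; 5 kg remain.
Put 190 kg in truck 5; 10 kg remain.
Put 164 kg in truck 6; 36 kg remain.
Put 192 kg in truck 7; 8 kg remain.
Put 184 kg in truck 8; 16 kg remain.
Put 36 kg in truck 9; 164 kg remain.
Put 174 kg in truck 10; 26 kg remain.
Put 106 kg in truck 11; 94 kg remain.
Put 100 kg in truck 12; 100 kg remain.
Put 79 kg in truck 12; 21 kg remain.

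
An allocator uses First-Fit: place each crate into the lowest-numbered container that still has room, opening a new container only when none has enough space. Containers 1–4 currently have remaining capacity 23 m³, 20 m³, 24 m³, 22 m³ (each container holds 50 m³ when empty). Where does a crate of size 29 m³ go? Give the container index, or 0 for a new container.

0

No container has ≥ 29 m³ free, so a new container is opened.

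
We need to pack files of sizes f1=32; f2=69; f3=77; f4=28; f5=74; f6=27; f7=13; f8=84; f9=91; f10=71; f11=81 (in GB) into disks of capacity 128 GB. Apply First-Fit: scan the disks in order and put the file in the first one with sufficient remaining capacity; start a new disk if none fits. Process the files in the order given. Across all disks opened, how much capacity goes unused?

249

Put f1 (32 GB) in disk 1; 96 GB remain.
Put f2 (69 GB) in disk 1; 27 GB remain.
Put f3 (77 GB) in disk 2; 51 GB remain.
Put f4 (28 GB) in disk 2; 23 GB remain.
Put f5 (74 GB) in disk 3; 54 GB remain.
Put f6 (27 GB) in disk 1; 0 GB remain.
Put f7 (13 GB) in disk 2; 10 GB remain.
Put f8 (84 GB) in disk 4; 44 GB remain.
Put f9 (91 GB) in disk 5; 37 GB remain.
Put f10 (71 GB) in disk 6; 57 GB remain.
Put f11 (81 GB) in disk 7; 47 GB remain.
7 disks × 128 GB = 896 GB; used 647 GB; unused 249 GB.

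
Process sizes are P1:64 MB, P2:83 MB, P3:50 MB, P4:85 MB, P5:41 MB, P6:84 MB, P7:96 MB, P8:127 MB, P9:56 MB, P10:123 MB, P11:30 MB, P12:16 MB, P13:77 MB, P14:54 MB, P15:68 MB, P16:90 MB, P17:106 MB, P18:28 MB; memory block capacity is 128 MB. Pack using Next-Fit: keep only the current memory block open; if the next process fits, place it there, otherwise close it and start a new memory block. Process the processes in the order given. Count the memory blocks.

memory block 1: place P1 (64 MB), 64 MB left
memory block 2: place P2 (83 MB), 45 MB left
memory block 3: place P3 (50 MB), 78 MB left
memory block 4: place P4 (85 MB), 43 MB left
memory block 4: place P5 (41 MB), 2 MB left
memory block 5: place P6 (84 MB), 44 MB left
memory block 6: place P7 (96 MB), 32 MB left
memory block 7: place P8 (127 MB), 1 MB left
memory block 8: place P9 (56 MB), 72 MB left
memory block 9: place P10 (123 MB), 5 MB left
memory block 10: place P11 (30 MB), 98 MB left
memory block 10: place P12 (16 MB), 82 MB left
memory block 10: place P13 (77 MB), 5 MB left
memory block 11: place P14 (54 MB), 74 MB left
memory block 11: place P15 (68 MB), 6 MB left
memory block 12: place P16 (90 MB), 38 MB left
memory block 13: place P17 (106 MB), 22 MB left
memory block 14: place P18 (28 MB), 100 MB left

14 memory blocks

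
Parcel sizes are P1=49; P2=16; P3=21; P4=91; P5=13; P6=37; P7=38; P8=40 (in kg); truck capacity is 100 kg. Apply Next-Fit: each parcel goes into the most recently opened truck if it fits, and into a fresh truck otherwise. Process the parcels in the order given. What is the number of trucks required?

truck 1: place P1 (49 kg), 51 kg left
truck 1: place P2 (16 kg), 35 kg left
truck 1: place P3 (21 kg), 14 kg left
truck 2: place P4 (91 kg), 9 kg left
truck 3: place P5 (13 kg), 87 kg left
truck 3: place P6 (37 kg), 50 kg left
truck 3: place P7 (38 kg), 12 kg left
truck 4: place P8 (40 kg), 60 kg left
Final trucks: [49,16,21] [91] [13,37,38] [40].

4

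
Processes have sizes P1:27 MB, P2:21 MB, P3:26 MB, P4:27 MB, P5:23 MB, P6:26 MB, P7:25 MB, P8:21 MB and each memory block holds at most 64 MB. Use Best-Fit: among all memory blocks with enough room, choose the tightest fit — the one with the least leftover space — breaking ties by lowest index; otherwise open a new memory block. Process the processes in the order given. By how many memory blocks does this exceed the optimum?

0

Best-Fit: [27,21] [26,27] [23,26] [25,21] → 4 memory blocks.
Total size 196 MB; any packing needs at least ⌈196/64⌉ = 4 memory blocks.
So 4 is already optimal.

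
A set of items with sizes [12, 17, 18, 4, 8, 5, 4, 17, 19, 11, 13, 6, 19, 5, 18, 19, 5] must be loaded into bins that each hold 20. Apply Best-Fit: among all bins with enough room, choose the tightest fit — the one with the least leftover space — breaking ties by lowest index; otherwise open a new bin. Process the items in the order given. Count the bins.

bin 1: place 12, 8 left
bin 2: place 17, 3 left
bin 3: place 18, 2 left
bin 1: place 4, 4 left
bin 4: place 8, 12 left
bin 4: place 5, 7 left
bin 1: place 4, 0 left
bin 5: place 17, 3 left
bin 6: place 19, 1 left
bin 7: place 11, 9 left
bin 8: place 13, 7 left
bin 4: place 6, 1 left
bin 9: place 19, 1 left
bin 8: place 5, 2 left
bin 10: place 18, 2 left
bin 11: place 19, 1 left
bin 7: place 5, 4 left
Final bins: [12,4,4] [17] [18] [8,5,6] [17] [19] [11,5] [13,5] [19] [18] [19].

11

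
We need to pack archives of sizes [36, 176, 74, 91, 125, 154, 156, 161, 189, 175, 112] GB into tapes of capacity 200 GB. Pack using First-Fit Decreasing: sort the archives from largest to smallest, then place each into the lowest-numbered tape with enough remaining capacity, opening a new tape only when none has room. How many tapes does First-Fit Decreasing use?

Sorted descending: 189, 176, 175, 161, 156, 154, 125, 112, 91, 74, 36.
189 GB → tape 1 (remaining 11 GB)
176 GB → tape 2 (remaining 24 GB)
175 GB → tape 3 (remaining 25 GB)
161 GB → tape 4 (remaining 39 GB)
156 GB → tape 5 (remaining 44 GB)
154 GB → tape 6 (remaining 46 GB)
125 GB → tape 7 (remaining 75 GB)
112 GB → tape 8 (remaining 88 GB)
91 GB → tape 9 (remaining 109 GB)
74 GB → tape 7 (remaining 1 GB)
36 GB → tape 4 (remaining 3 GB)
Final tapes: [189] [176] [175] [161,36] [156] [154] [125,74] [112] [91].

9 tapes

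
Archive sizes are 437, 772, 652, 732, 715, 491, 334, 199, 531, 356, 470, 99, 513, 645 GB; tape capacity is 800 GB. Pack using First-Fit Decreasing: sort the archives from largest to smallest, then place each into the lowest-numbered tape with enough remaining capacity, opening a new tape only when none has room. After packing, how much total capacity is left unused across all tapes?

1854

Sorted descending: 772, 732, 715, 652, 645, 531, 513, 491, 470, 437, 356, 334, 199, 99.
Put 772 GB in tape 1; 28 GB remain.
Put 732 GB in tape 2; 68 GB remain.
Put 715 GB in tape 3; 85 GB remain.
Put 652 GB in tape 4; 148 GB remain.
Put 645 GB in tape 5; 155 GB remain.
Put 531 GB in tape 6; 269 GB remain.
Put 513 GB in tape 7; 287 GB remain.
Put 491 GB in tape 8; 309 GB remain.
Put 470 GB in tape 9; 330 GB remain.
Put 437 GB in tape 10; 363 GB remain.
Put 356 GB in tape 10; 7 GB remain.
Put 334 GB in tape 11; 466 GB remain.
Put 199 GB in tape 6; 70 GB remain.
Put 99 GB in tape 4; 49 GB remain.
11 tapes × 800 GB = 8800 GB; used 6946 GB; unused 1854 GB.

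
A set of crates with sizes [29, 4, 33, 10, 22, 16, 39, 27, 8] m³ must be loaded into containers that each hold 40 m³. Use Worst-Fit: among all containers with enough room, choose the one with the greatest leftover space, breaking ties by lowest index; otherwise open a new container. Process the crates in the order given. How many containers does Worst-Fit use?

Put 29 m³ in container 1; 11 m³ remain.
Put 4 m³ in container 1; 7 m³ remain.
Put 33 m³ in container 2; 7 m³ remain.
Put 10 m³ in container 3; 30 m³ remain.
Put 22 m³ in container 3; 8 m³ remain.
Put 16 m³ in container 4; 24 m³ remain.
Put 39 m³ in container 5; 1 m³ remain.
Put 27 m³ in container 6; 13 m³ remain.
Put 8 m³ in container 4; 16 m³ remain.

6 containers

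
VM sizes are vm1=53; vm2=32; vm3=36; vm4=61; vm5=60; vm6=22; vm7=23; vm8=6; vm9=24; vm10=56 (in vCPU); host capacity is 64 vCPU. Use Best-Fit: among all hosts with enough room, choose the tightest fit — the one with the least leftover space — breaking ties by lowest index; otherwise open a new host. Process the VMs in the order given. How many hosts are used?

7 hosts

Put vm1 (53 vCPU) in host 1; 11 vCPU remain.
Put vm2 (32 vCPU) in host 2; 32 vCPU remain.
Put vm3 (36 vCPU) in host 3; 28 vCPU remain.
Put vm4 (61 vCPU) in host 4; 3 vCPU remain.
Put vm5 (60 vCPU) in host 5; 4 vCPU remain.
Put vm6 (22 vCPU) in host 3; 6 vCPU remain.
Put vm7 (23 vCPU) in host 2; 9 vCPU remain.
Put vm8 (6 vCPU) in host 3; 0 vCPU remain.
Put vm9 (24 vCPU) in host 6; 40 vCPU remain.
Put vm10 (56 vCPU) in host 7; 8 vCPU remain.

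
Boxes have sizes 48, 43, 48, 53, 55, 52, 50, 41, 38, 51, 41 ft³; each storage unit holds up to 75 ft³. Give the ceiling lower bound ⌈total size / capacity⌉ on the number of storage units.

Total size = 48 + 43 + 48 + 53 + 55 + 52 + 50 + 41 + 38 + 51 + 41 = 520 ft³.
⌈520 / 75⌉ = 7.

7 storage units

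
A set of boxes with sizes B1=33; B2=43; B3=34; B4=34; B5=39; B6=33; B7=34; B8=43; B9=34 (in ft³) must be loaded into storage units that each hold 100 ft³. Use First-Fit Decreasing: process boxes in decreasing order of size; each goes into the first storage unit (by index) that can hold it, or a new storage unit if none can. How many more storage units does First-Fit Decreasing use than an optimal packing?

First-Fit Decreasing: [43,43] [39,34] [34,34] [34,33,33] → 4 storage units.
Total size 327 ft³; any packing needs at least ⌈327/100⌉ = 4 storage units.
So 4 is already optimal.

0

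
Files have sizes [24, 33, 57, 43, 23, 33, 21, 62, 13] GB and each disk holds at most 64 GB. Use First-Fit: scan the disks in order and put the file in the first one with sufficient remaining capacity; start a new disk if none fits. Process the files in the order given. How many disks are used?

24 GB → disk 1 (remaining 40 GB)
33 GB → disk 1 (remaining 7 GB)
57 GB → disk 2 (remaining 7 GB)
43 GB → disk 3 (remaining 21 GB)
23 GB → disk 4 (remaining 41 GB)
33 GB → disk 4 (remaining 8 GB)
21 GB → disk 3 (remaining 0 GB)
62 GB → disk 5 (remaining 2 GB)
13 GB → disk 6 (remaining 51 GB)

6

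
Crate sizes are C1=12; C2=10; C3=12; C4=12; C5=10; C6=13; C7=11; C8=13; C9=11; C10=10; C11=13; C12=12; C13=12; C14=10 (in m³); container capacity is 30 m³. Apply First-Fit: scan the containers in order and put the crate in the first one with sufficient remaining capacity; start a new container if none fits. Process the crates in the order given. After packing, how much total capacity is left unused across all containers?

49

Put C1 (12 m³) in container 1; 18 m³ remain.
Put C2 (10 m³) in container 1; 8 m³ remain.
Put C3 (12 m³) in container 2; 18 m³ remain.
Put C4 (12 m³) in container 2; 6 m³ remain.
Put C5 (10 m³) in container 3; 20 m³ remain.
Put C6 (13 m³) in container 3; 7 m³ remain.
Put C7 (11 m³) in container 4; 19 m³ remain.
Put C8 (13 m³) in container 4; 6 m³ remain.
Put C9 (11 m³) in container 5; 19 m³ remain.
Put C10 (10 m³) in container 5; 9 m³ remain.
Put C11 (13 m³) in container 6; 17 m³ remain.
Put C12 (12 m³) in container 6; 5 m³ remain.
Put C13 (12 m³) in container 7; 18 m³ remain.
Put C14 (10 m³) in container 7; 8 m³ remain.
7 containers × 30 m³ = 210 m³; used 161 m³; unused 49 m³.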